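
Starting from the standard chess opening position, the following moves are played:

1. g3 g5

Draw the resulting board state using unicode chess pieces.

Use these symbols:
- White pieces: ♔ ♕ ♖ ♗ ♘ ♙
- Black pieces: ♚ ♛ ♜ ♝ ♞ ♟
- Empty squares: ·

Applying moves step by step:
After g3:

♜ ♞ ♝ ♛ ♚ ♝ ♞ ♜
♟ ♟ ♟ ♟ ♟ ♟ ♟ ♟
· · · · · · · ·
· · · · · · · ·
· · · · · · · ·
· · · · · · ♙ ·
♙ ♙ ♙ ♙ ♙ ♙ · ♙
♖ ♘ ♗ ♕ ♔ ♗ ♘ ♖


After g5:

♜ ♞ ♝ ♛ ♚ ♝ ♞ ♜
♟ ♟ ♟ ♟ ♟ ♟ · ♟
· · · · · · · ·
· · · · · · ♟ ·
· · · · · · · ·
· · · · · · ♙ ·
♙ ♙ ♙ ♙ ♙ ♙ · ♙
♖ ♘ ♗ ♕ ♔ ♗ ♘ ♖



  a b c d e f g h
  ─────────────────
8│♜ ♞ ♝ ♛ ♚ ♝ ♞ ♜│8
7│♟ ♟ ♟ ♟ ♟ ♟ · ♟│7
6│· · · · · · · ·│6
5│· · · · · · ♟ ·│5
4│· · · · · · · ·│4
3│· · · · · · ♙ ·│3
2│♙ ♙ ♙ ♙ ♙ ♙ · ♙│2
1│♖ ♘ ♗ ♕ ♔ ♗ ♘ ♖│1
  ─────────────────
  a b c d e f g h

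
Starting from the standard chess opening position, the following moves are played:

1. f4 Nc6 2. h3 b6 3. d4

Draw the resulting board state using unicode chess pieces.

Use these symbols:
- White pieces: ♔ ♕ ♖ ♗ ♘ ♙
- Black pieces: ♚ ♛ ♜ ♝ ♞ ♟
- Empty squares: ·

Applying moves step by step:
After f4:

♜ ♞ ♝ ♛ ♚ ♝ ♞ ♜
♟ ♟ ♟ ♟ ♟ ♟ ♟ ♟
· · · · · · · ·
· · · · · · · ·
· · · · · ♙ · ·
· · · · · · · ·
♙ ♙ ♙ ♙ ♙ · ♙ ♙
♖ ♘ ♗ ♕ ♔ ♗ ♘ ♖


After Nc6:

♜ · ♝ ♛ ♚ ♝ ♞ ♜
♟ ♟ ♟ ♟ ♟ ♟ ♟ ♟
· · ♞ · · · · ·
· · · · · · · ·
· · · · · ♙ · ·
· · · · · · · ·
♙ ♙ ♙ ♙ ♙ · ♙ ♙
♖ ♘ ♗ ♕ ♔ ♗ ♘ ♖


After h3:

♜ · ♝ ♛ ♚ ♝ ♞ ♜
♟ ♟ ♟ ♟ ♟ ♟ ♟ ♟
· · ♞ · · · · ·
· · · · · · · ·
· · · · · ♙ · ·
· · · · · · · ♙
♙ ♙ ♙ ♙ ♙ · ♙ ·
♖ ♘ ♗ ♕ ♔ ♗ ♘ ♖


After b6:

♜ · ♝ ♛ ♚ ♝ ♞ ♜
♟ · ♟ ♟ ♟ ♟ ♟ ♟
· ♟ ♞ · · · · ·
· · · · · · · ·
· · · · · ♙ · ·
· · · · · · · ♙
♙ ♙ ♙ ♙ ♙ · ♙ ·
♖ ♘ ♗ ♕ ♔ ♗ ♘ ♖


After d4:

♜ · ♝ ♛ ♚ ♝ ♞ ♜
♟ · ♟ ♟ ♟ ♟ ♟ ♟
· ♟ ♞ · · · · ·
· · · · · · · ·
· · · ♙ · ♙ · ·
· · · · · · · ♙
♙ ♙ ♙ · ♙ · ♙ ·
♖ ♘ ♗ ♕ ♔ ♗ ♘ ♖



  a b c d e f g h
  ─────────────────
8│♜ · ♝ ♛ ♚ ♝ ♞ ♜│8
7│♟ · ♟ ♟ ♟ ♟ ♟ ♟│7
6│· ♟ ♞ · · · · ·│6
5│· · · · · · · ·│5
4│· · · ♙ · ♙ · ·│4
3│· · · · · · · ♙│3
2│♙ ♙ ♙ · ♙ · ♙ ·│2
1│♖ ♘ ♗ ♕ ♔ ♗ ♘ ♖│1
  ─────────────────
  a b c d e f g h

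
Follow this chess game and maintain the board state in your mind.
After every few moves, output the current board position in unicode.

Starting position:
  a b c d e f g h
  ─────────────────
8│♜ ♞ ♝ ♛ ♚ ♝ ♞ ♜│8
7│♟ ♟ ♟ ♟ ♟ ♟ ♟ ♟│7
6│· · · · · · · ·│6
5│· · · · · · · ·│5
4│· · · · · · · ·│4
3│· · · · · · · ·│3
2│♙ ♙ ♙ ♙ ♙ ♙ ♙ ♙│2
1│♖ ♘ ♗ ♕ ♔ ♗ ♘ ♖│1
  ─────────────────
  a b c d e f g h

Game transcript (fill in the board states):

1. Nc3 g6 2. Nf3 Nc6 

  a b c d e f g h
  ─────────────────
8│♜ · ♝ ♛ ♚ ♝ ♞ ♜│8
7│♟ ♟ ♟ ♟ ♟ ♟ · ♟│7
6│· · ♞ · · · ♟ ·│6
5│· · · · · · · ·│5
4│· · · · · · · ·│4
3│· · ♘ · · ♘ · ·│3
2│♙ ♙ ♙ ♙ ♙ ♙ ♙ ♙│2
1│♖ · ♗ ♕ ♔ ♗ · ♖│1
  ─────────────────
  a b c d e f g h

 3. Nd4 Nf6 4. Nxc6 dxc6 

  a b c d e f g h
  ─────────────────
8│♜ · ♝ ♛ ♚ ♝ · ♜│8
7│♟ ♟ ♟ · ♟ ♟ · ♟│7
6│· · ♟ · · ♞ ♟ ·│6
5│· · · · · · · ·│5
4│· · · · · · · ·│4
3│· · ♘ · · · · ·│3
2│♙ ♙ ♙ ♙ ♙ ♙ ♙ ♙│2
1│♖ · ♗ ♕ ♔ ♗ · ♖│1
  ─────────────────
  a b c d e f g h

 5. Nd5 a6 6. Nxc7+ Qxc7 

  a b c d e f g h
  ─────────────────
8│♜ · ♝ · ♚ ♝ · ♜│8
7│· ♟ ♛ · ♟ ♟ · ♟│7
6│♟ · ♟ · · ♞ ♟ ·│6
5│· · · · · · · ·│5
4│· · · · · · · ·│4
3│· · · · · · · ·│3
2│♙ ♙ ♙ ♙ ♙ ♙ ♙ ♙│2
1│♖ · ♗ ♕ ♔ ♗ · ♖│1
  ─────────────────
  a b c d e f g h

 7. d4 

  a b c d e f g h
  ─────────────────
8│♜ · ♝ · ♚ ♝ · ♜│8
7│· ♟ ♛ · ♟ ♟ · ♟│7
6│♟ · ♟ · · ♞ ♟ ·│6
5│· · · · · · · ·│5
4│· · · ♙ · · · ·│4
3│· · · · · · · ·│3
2│♙ ♙ ♙ · ♙ ♙ ♙ ♙│2
1│♖ · ♗ ♕ ♔ ♗ · ♖│1
  ─────────────────
  a b c d e f g h


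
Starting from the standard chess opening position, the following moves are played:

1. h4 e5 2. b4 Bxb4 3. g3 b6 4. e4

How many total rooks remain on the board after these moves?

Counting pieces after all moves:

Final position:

  a b c d e f g h
  ─────────────────
8│♜ ♞ ♝ ♛ ♚ · ♞ ♜│8
7│♟ · ♟ ♟ · ♟ ♟ ♟│7
6│· ♟ · · · · · ·│6
5│· · · · ♟ · · ·│5
4│· ♝ · · ♙ · · ♙│4
3│· · · · · · ♙ ·│3
2│♙ · ♙ ♙ · ♙ · ·│2
1│♖ ♘ ♗ ♕ ♔ ♗ ♘ ♖│1
  ─────────────────
  a b c d e f g h


4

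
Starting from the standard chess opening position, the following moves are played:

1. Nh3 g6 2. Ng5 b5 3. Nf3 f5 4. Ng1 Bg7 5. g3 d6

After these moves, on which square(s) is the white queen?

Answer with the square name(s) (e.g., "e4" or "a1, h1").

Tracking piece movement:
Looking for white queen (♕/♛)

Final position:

  a b c d e f g h
  ─────────────────
8│♜ ♞ ♝ ♛ ♚ · ♞ ♜│8
7│♟ · ♟ · ♟ · ♝ ♟│7
6│· · · ♟ · · ♟ ·│6
5│· ♟ · · · ♟ · ·│5
4│· · · · · · · ·│4
3│· · · · · · ♙ ·│3
2│♙ ♙ ♙ ♙ ♙ ♙ · ♙│2
1│♖ ♘ ♗ ♕ ♔ ♗ ♘ ♖│1
  ─────────────────
  a b c d e f g h


d1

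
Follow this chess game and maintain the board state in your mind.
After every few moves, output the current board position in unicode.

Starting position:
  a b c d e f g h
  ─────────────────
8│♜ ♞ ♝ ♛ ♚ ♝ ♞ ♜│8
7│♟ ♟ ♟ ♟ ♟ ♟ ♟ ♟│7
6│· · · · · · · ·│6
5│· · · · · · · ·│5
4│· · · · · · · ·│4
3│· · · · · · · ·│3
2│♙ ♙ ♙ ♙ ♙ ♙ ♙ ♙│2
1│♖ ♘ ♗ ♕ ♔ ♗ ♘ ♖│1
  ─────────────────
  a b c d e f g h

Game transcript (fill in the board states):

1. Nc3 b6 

  a b c d e f g h
  ─────────────────
8│♜ ♞ ♝ ♛ ♚ ♝ ♞ ♜│8
7│♟ · ♟ ♟ ♟ ♟ ♟ ♟│7
6│· ♟ · · · · · ·│6
5│· · · · · · · ·│5
4│· · · · · · · ·│4
3│· · ♘ · · · · ·│3
2│♙ ♙ ♙ ♙ ♙ ♙ ♙ ♙│2
1│♖ · ♗ ♕ ♔ ♗ ♘ ♖│1
  ─────────────────
  a b c d e f g h

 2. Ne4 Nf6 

  a b c d e f g h
  ─────────────────
8│♜ ♞ ♝ ♛ ♚ ♝ · ♜│8
7│♟ · ♟ ♟ ♟ ♟ ♟ ♟│7
6│· ♟ · · · ♞ · ·│6
5│· · · · · · · ·│5
4│· · · · ♘ · · ·│4
3│· · · · · · · ·│3
2│♙ ♙ ♙ ♙ ♙ ♙ ♙ ♙│2
1│♖ · ♗ ♕ ♔ ♗ ♘ ♖│1
  ─────────────────
  a b c d e f g h

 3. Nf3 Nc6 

  a b c d e f g h
  ─────────────────
8│♜ · ♝ ♛ ♚ ♝ · ♜│8
7│♟ · ♟ ♟ ♟ ♟ ♟ ♟│7
6│· ♟ ♞ · · ♞ · ·│6
5│· · · · · · · ·│5
4│· · · · ♘ · · ·│4
3│· · · · · ♘ · ·│3
2│♙ ♙ ♙ ♙ ♙ ♙ ♙ ♙│2
1│♖ · ♗ ♕ ♔ ♗ · ♖│1
  ─────────────────
  a b c d e f g h

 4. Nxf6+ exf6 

  a b c d e f g h
  ─────────────────
8│♜ · ♝ ♛ ♚ ♝ · ♜│8
7│♟ · ♟ ♟ · ♟ ♟ ♟│7
6│· ♟ ♞ · · ♟ · ·│6
5│· · · · · · · ·│5
4│· · · · · · · ·│4
3│· · · · · ♘ · ·│3
2│♙ ♙ ♙ ♙ ♙ ♙ ♙ ♙│2
1│♖ · ♗ ♕ ♔ ♗ · ♖│1
  ─────────────────
  a b c d e f g h



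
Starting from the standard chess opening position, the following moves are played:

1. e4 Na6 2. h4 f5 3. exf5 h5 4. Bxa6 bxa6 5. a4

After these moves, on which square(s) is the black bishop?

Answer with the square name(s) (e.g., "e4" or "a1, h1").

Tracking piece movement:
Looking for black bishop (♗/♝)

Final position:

  a b c d e f g h
  ─────────────────
8│♜ · ♝ ♛ ♚ ♝ ♞ ♜│8
7│♟ · ♟ ♟ ♟ · ♟ ·│7
6│♟ · · · · · · ·│6
5│· · · · · ♙ · ♟│5
4│♙ · · · · · · ♙│4
3│· · · · · · · ·│3
2│· ♙ ♙ ♙ · ♙ ♙ ·│2
1│♖ ♘ ♗ ♕ ♔ · ♘ ♖│1
  ─────────────────
  a b c d e f g h


c8, f8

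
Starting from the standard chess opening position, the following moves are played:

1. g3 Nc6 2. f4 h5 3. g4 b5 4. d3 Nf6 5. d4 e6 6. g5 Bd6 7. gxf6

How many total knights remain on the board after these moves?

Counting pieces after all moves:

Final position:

  a b c d e f g h
  ─────────────────
8│♜ · ♝ ♛ ♚ · · ♜│8
7│♟ · ♟ ♟ · ♟ ♟ ·│7
6│· · ♞ ♝ ♟ ♙ · ·│6
5│· ♟ · · · · · ♟│5
4│· · · ♙ · ♙ · ·│4
3│· · · · · · · ·│3
2│♙ ♙ ♙ · ♙ · · ♙│2
1│♖ ♘ ♗ ♕ ♔ ♗ ♘ ♖│1
  ─────────────────
  a b c d e f g h


3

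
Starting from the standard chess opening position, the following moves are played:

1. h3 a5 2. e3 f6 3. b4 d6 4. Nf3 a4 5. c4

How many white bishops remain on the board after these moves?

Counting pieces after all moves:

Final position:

  a b c d e f g h
  ─────────────────
8│♜ ♞ ♝ ♛ ♚ ♝ ♞ ♜│8
7│· ♟ ♟ · ♟ · ♟ ♟│7
6│· · · ♟ · ♟ · ·│6
5│· · · · · · · ·│5
4│♟ ♙ ♙ · · · · ·│4
3│· · · · ♙ ♘ · ♙│3
2│♙ · · ♙ · ♙ ♙ ·│2
1│♖ ♘ ♗ ♕ ♔ ♗ · ♖│1
  ─────────────────
  a b c d e f g h


2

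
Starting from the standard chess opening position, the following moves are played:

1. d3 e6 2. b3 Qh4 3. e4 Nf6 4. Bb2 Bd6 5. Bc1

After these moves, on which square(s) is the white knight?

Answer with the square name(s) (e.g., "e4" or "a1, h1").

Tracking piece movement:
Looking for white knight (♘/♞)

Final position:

  a b c d e f g h
  ─────────────────
8│♜ ♞ ♝ · ♚ · · ♜│8
7│♟ ♟ ♟ ♟ · ♟ ♟ ♟│7
6│· · · ♝ ♟ ♞ · ·│6
5│· · · · · · · ·│5
4│· · · · ♙ · · ♛│4
3│· ♙ · ♙ · · · ·│3
2│♙ · ♙ · · ♙ ♙ ♙│2
1│♖ ♘ ♗ ♕ ♔ ♗ ♘ ♖│1
  ─────────────────
  a b c d e f g h


b1, g1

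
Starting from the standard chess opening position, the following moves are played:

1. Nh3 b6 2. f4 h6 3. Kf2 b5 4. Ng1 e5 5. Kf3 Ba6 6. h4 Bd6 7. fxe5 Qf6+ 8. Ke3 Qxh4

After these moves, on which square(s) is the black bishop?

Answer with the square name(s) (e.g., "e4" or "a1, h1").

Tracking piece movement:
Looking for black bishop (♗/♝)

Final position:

  a b c d e f g h
  ─────────────────
8│♜ ♞ · · ♚ · ♞ ♜│8
7│♟ · ♟ ♟ · ♟ ♟ ·│7
6│♝ · · ♝ · · · ♟│6
5│· ♟ · · ♙ · · ·│5
4│· · · · · · · ♛│4
3│· · · · ♔ · · ·│3
2│♙ ♙ ♙ ♙ ♙ · ♙ ·│2
1│♖ ♘ ♗ ♕ · ♗ ♘ ♖│1
  ─────────────────
  a b c d e f g h


a6, d6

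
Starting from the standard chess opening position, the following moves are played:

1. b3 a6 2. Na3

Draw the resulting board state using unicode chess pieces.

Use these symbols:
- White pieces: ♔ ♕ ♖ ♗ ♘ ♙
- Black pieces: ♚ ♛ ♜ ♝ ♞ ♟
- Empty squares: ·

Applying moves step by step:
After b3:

♜ ♞ ♝ ♛ ♚ ♝ ♞ ♜
♟ ♟ ♟ ♟ ♟ ♟ ♟ ♟
· · · · · · · ·
· · · · · · · ·
· · · · · · · ·
· ♙ · · · · · ·
♙ · ♙ ♙ ♙ ♙ ♙ ♙
♖ ♘ ♗ ♕ ♔ ♗ ♘ ♖


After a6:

♜ ♞ ♝ ♛ ♚ ♝ ♞ ♜
· ♟ ♟ ♟ ♟ ♟ ♟ ♟
♟ · · · · · · ·
· · · · · · · ·
· · · · · · · ·
· ♙ · · · · · ·
♙ · ♙ ♙ ♙ ♙ ♙ ♙
♖ ♘ ♗ ♕ ♔ ♗ ♘ ♖


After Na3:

♜ ♞ ♝ ♛ ♚ ♝ ♞ ♜
· ♟ ♟ ♟ ♟ ♟ ♟ ♟
♟ · · · · · · ·
· · · · · · · ·
· · · · · · · ·
♘ ♙ · · · · · ·
♙ · ♙ ♙ ♙ ♙ ♙ ♙
♖ · ♗ ♕ ♔ ♗ ♘ ♖



  a b c d e f g h
  ─────────────────
8│♜ ♞ ♝ ♛ ♚ ♝ ♞ ♜│8
7│· ♟ ♟ ♟ ♟ ♟ ♟ ♟│7
6│♟ · · · · · · ·│6
5│· · · · · · · ·│5
4│· · · · · · · ·│4
3│♘ ♙ · · · · · ·│3
2│♙ · ♙ ♙ ♙ ♙ ♙ ♙│2
1│♖ · ♗ ♕ ♔ ♗ ♘ ♖│1
  ─────────────────
  a b c d e f g h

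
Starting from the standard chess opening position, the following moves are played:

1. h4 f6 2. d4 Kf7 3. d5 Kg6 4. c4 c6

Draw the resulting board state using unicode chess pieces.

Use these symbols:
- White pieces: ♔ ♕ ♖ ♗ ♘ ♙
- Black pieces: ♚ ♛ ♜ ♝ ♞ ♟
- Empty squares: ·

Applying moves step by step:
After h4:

♜ ♞ ♝ ♛ ♚ ♝ ♞ ♜
♟ ♟ ♟ ♟ ♟ ♟ ♟ ♟
· · · · · · · ·
· · · · · · · ·
· · · · · · · ♙
· · · · · · · ·
♙ ♙ ♙ ♙ ♙ ♙ ♙ ·
♖ ♘ ♗ ♕ ♔ ♗ ♘ ♖


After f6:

♜ ♞ ♝ ♛ ♚ ♝ ♞ ♜
♟ ♟ ♟ ♟ ♟ · ♟ ♟
· · · · · ♟ · ·
· · · · · · · ·
· · · · · · · ♙
· · · · · · · ·
♙ ♙ ♙ ♙ ♙ ♙ ♙ ·
♖ ♘ ♗ ♕ ♔ ♗ ♘ ♖


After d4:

♜ ♞ ♝ ♛ ♚ ♝ ♞ ♜
♟ ♟ ♟ ♟ ♟ · ♟ ♟
· · · · · ♟ · ·
· · · · · · · ·
· · · ♙ · · · ♙
· · · · · · · ·
♙ ♙ ♙ · ♙ ♙ ♙ ·
♖ ♘ ♗ ♕ ♔ ♗ ♘ ♖


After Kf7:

♜ ♞ ♝ ♛ · ♝ ♞ ♜
♟ ♟ ♟ ♟ ♟ ♚ ♟ ♟
· · · · · ♟ · ·
· · · · · · · ·
· · · ♙ · · · ♙
· · · · · · · ·
♙ ♙ ♙ · ♙ ♙ ♙ ·
♖ ♘ ♗ ♕ ♔ ♗ ♘ ♖


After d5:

♜ ♞ ♝ ♛ · ♝ ♞ ♜
♟ ♟ ♟ ♟ ♟ ♚ ♟ ♟
· · · · · ♟ · ·
· · · ♙ · · · ·
· · · · · · · ♙
· · · · · · · ·
♙ ♙ ♙ · ♙ ♙ ♙ ·
♖ ♘ ♗ ♕ ♔ ♗ ♘ ♖


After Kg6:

♜ ♞ ♝ ♛ · ♝ ♞ ♜
♟ ♟ ♟ ♟ ♟ · ♟ ♟
· · · · · ♟ ♚ ·
· · · ♙ · · · ·
· · · · · · · ♙
· · · · · · · ·
♙ ♙ ♙ · ♙ ♙ ♙ ·
♖ ♘ ♗ ♕ ♔ ♗ ♘ ♖


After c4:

♜ ♞ ♝ ♛ · ♝ ♞ ♜
♟ ♟ ♟ ♟ ♟ · ♟ ♟
· · · · · ♟ ♚ ·
· · · ♙ · · · ·
· · ♙ · · · · ♙
· · · · · · · ·
♙ ♙ · · ♙ ♙ ♙ ·
♖ ♘ ♗ ♕ ♔ ♗ ♘ ♖


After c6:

♜ ♞ ♝ ♛ · ♝ ♞ ♜
♟ ♟ · ♟ ♟ · ♟ ♟
· · ♟ · · ♟ ♚ ·
· · · ♙ · · · ·
· · ♙ · · · · ♙
· · · · · · · ·
♙ ♙ · · ♙ ♙ ♙ ·
♖ ♘ ♗ ♕ ♔ ♗ ♘ ♖



  a b c d e f g h
  ─────────────────
8│♜ ♞ ♝ ♛ · ♝ ♞ ♜│8
7│♟ ♟ · ♟ ♟ · ♟ ♟│7
6│· · ♟ · · ♟ ♚ ·│6
5│· · · ♙ · · · ·│5
4│· · ♙ · · · · ♙│4
3│· · · · · · · ·│3
2│♙ ♙ · · ♙ ♙ ♙ ·│2
1│♖ ♘ ♗ ♕ ♔ ♗ ♘ ♖│1
  ─────────────────
  a b c d e f g h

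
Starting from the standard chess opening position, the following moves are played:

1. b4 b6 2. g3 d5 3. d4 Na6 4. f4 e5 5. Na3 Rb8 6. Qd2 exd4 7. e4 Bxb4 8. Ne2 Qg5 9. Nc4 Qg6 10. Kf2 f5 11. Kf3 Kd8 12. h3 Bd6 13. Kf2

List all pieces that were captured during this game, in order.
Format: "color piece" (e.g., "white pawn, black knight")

Tracking captures:
  exd4: captured white pawn
  Bxb4: captured white pawn

white pawn, white pawn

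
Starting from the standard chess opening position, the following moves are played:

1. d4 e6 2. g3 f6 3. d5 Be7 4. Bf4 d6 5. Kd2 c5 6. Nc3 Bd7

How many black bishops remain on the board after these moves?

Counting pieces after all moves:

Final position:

  a b c d e f g h
  ─────────────────
8│♜ ♞ · ♛ ♚ · ♞ ♜│8
7│♟ ♟ · ♝ ♝ · ♟ ♟│7
6│· · · ♟ ♟ ♟ · ·│6
5│· · ♟ ♙ · · · ·│5
4│· · · · · ♗ · ·│4
3│· · ♘ · · · ♙ ·│3
2│♙ ♙ ♙ ♔ ♙ ♙ · ♙│2
1│♖ · · ♕ · ♗ ♘ ♖│1
  ─────────────────
  a b c d e f g h


2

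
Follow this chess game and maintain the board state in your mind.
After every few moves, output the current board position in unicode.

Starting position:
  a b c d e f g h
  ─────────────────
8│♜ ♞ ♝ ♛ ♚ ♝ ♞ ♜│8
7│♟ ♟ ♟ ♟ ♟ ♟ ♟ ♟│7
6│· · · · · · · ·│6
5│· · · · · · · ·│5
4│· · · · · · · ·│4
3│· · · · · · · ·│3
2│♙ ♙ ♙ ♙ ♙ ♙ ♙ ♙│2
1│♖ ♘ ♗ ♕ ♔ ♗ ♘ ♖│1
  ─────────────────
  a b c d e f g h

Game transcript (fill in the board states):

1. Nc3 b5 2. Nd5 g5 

  a b c d e f g h
  ─────────────────
8│♜ ♞ ♝ ♛ ♚ ♝ ♞ ♜│8
7│♟ · ♟ ♟ ♟ ♟ · ♟│7
6│· · · · · · · ·│6
5│· ♟ · ♘ · · ♟ ·│5
4│· · · · · · · ·│4
3│· · · · · · · ·│3
2│♙ ♙ ♙ ♙ ♙ ♙ ♙ ♙│2
1│♖ · ♗ ♕ ♔ ♗ ♘ ♖│1
  ─────────────────
  a b c d e f g h

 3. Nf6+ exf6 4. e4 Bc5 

  a b c d e f g h
  ─────────────────
8│♜ ♞ ♝ ♛ ♚ · ♞ ♜│8
7│♟ · ♟ ♟ · ♟ · ♟│7
6│· · · · · ♟ · ·│6
5│· ♟ ♝ · · · ♟ ·│5
4│· · · · ♙ · · ·│4
3│· · · · · · · ·│3
2│♙ ♙ ♙ ♙ · ♙ ♙ ♙│2
1│♖ · ♗ ♕ ♔ ♗ ♘ ♖│1
  ─────────────────
  a b c d e f g h

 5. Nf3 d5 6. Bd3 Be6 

  a b c d e f g h
  ─────────────────
8│♜ ♞ · ♛ ♚ · ♞ ♜│8
7│♟ · ♟ · · ♟ · ♟│7
6│· · · · ♝ ♟ · ·│6
5│· ♟ ♝ ♟ · · ♟ ·│5
4│· · · · ♙ · · ·│4
3│· · · ♗ · ♘ · ·│3
2│♙ ♙ ♙ ♙ · ♙ ♙ ♙│2
1│♖ · ♗ ♕ ♔ · · ♖│1
  ─────────────────
  a b c d e f g h

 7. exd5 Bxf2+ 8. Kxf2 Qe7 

  a b c d e f g h
  ─────────────────
8│♜ ♞ · · ♚ · ♞ ♜│8
7│♟ · ♟ · ♛ ♟ · ♟│7
6│· · · · ♝ ♟ · ·│6
5│· ♟ · ♙ · · ♟ ·│5
4│· · · · · · · ·│4
3│· · · ♗ · ♘ · ·│3
2│♙ ♙ ♙ ♙ · ♔ ♙ ♙│2
1│♖ · ♗ ♕ · · · ♖│1
  ─────────────────
  a b c d e f g h

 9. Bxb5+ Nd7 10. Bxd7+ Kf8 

  a b c d e f g h
  ─────────────────
8│♜ · · · · ♚ ♞ ♜│8
7│♟ · ♟ ♗ ♛ ♟ · ♟│7
6│· · · · ♝ ♟ · ·│6
5│· · · ♙ · · ♟ ·│5
4│· · · · · · · ·│4
3│· · · · · ♘ · ·│3
2│♙ ♙ ♙ ♙ · ♔ ♙ ♙│2
1│♖ · ♗ ♕ · · · ♖│1
  ─────────────────
  a b c d e f g h



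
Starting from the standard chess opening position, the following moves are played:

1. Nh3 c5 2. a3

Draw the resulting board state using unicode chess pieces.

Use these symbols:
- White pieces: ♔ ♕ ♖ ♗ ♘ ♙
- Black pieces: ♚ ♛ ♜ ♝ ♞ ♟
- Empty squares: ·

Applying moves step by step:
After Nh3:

♜ ♞ ♝ ♛ ♚ ♝ ♞ ♜
♟ ♟ ♟ ♟ ♟ ♟ ♟ ♟
· · · · · · · ·
· · · · · · · ·
· · · · · · · ·
· · · · · · · ♘
♙ ♙ ♙ ♙ ♙ ♙ ♙ ♙
♖ ♘ ♗ ♕ ♔ ♗ · ♖


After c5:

♜ ♞ ♝ ♛ ♚ ♝ ♞ ♜
♟ ♟ · ♟ ♟ ♟ ♟ ♟
· · · · · · · ·
· · ♟ · · · · ·
· · · · · · · ·
· · · · · · · ♘
♙ ♙ ♙ ♙ ♙ ♙ ♙ ♙
♖ ♘ ♗ ♕ ♔ ♗ · ♖


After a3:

♜ ♞ ♝ ♛ ♚ ♝ ♞ ♜
♟ ♟ · ♟ ♟ ♟ ♟ ♟
· · · · · · · ·
· · ♟ · · · · ·
· · · · · · · ·
♙ · · · · · · ♘
· ♙ ♙ ♙ ♙ ♙ ♙ ♙
♖ ♘ ♗ ♕ ♔ ♗ · ♖



  a b c d e f g h
  ─────────────────
8│♜ ♞ ♝ ♛ ♚ ♝ ♞ ♜│8
7│♟ ♟ · ♟ ♟ ♟ ♟ ♟│7
6│· · · · · · · ·│6
5│· · ♟ · · · · ·│5
4│· · · · · · · ·│4
3│♙ · · · · · · ♘│3
2│· ♙ ♙ ♙ ♙ ♙ ♙ ♙│2
1│♖ ♘ ♗ ♕ ♔ ♗ · ♖│1
  ─────────────────
  a b c d e f g h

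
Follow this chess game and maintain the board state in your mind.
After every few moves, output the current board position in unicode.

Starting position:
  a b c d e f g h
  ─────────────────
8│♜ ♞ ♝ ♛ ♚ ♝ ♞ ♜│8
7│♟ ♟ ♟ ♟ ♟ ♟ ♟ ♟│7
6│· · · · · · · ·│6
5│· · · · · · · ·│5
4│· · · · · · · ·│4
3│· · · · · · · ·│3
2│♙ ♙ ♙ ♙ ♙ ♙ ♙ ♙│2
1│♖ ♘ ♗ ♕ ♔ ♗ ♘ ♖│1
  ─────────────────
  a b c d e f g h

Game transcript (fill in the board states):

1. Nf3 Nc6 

  a b c d e f g h
  ─────────────────
8│♜ · ♝ ♛ ♚ ♝ ♞ ♜│8
7│♟ ♟ ♟ ♟ ♟ ♟ ♟ ♟│7
6│· · ♞ · · · · ·│6
5│· · · · · · · ·│5
4│· · · · · · · ·│4
3│· · · · · ♘ · ·│3
2│♙ ♙ ♙ ♙ ♙ ♙ ♙ ♙│2
1│♖ ♘ ♗ ♕ ♔ ♗ · ♖│1
  ─────────────────
  a b c d e f g h

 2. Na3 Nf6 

  a b c d e f g h
  ─────────────────
8│♜ · ♝ ♛ ♚ ♝ · ♜│8
7│♟ ♟ ♟ ♟ ♟ ♟ ♟ ♟│7
6│· · ♞ · · ♞ · ·│6
5│· · · · · · · ·│5
4│· · · · · · · ·│4
3│♘ · · · · ♘ · ·│3
2│♙ ♙ ♙ ♙ ♙ ♙ ♙ ♙│2
1│♖ · ♗ ♕ ♔ ♗ · ♖│1
  ─────────────────
  a b c d e f g h

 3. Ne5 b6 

  a b c d e f g h
  ─────────────────
8│♜ · ♝ ♛ ♚ ♝ · ♜│8
7│♟ · ♟ ♟ ♟ ♟ ♟ ♟│7
6│· ♟ ♞ · · ♞ · ·│6
5│· · · · ♘ · · ·│5
4│· · · · · · · ·│4
3│♘ · · · · · · ·│3
2│♙ ♙ ♙ ♙ ♙ ♙ ♙ ♙│2
1│♖ · ♗ ♕ ♔ ♗ · ♖│1
  ─────────────────
  a b c d e f g h

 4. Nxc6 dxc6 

  a b c d e f g h
  ─────────────────
8│♜ · ♝ ♛ ♚ ♝ · ♜│8
7│♟ · ♟ · ♟ ♟ ♟ ♟│7
6│· ♟ ♟ · · ♞ · ·│6
5│· · · · · · · ·│5
4│· · · · · · · ·│4
3│♘ · · · · · · ·│3
2│♙ ♙ ♙ ♙ ♙ ♙ ♙ ♙│2
1│♖ · ♗ ♕ ♔ ♗ · ♖│1
  ─────────────────
  a b c d e f g h

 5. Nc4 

  a b c d e f g h
  ─────────────────
8│♜ · ♝ ♛ ♚ ♝ · ♜│8
7│♟ · ♟ · ♟ ♟ ♟ ♟│7
6│· ♟ ♟ · · ♞ · ·│6
5│· · · · · · · ·│5
4│· · ♘ · · · · ·│4
3│· · · · · · · ·│3
2│♙ ♙ ♙ ♙ ♙ ♙ ♙ ♙│2
1│♖ · ♗ ♕ ♔ ♗ · ♖│1
  ─────────────────
  a b c d e f g h


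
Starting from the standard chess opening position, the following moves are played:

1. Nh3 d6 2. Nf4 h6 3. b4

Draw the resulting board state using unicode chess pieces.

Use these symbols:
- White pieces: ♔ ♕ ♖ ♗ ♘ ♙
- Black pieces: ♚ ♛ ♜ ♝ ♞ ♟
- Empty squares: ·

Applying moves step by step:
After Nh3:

♜ ♞ ♝ ♛ ♚ ♝ ♞ ♜
♟ ♟ ♟ ♟ ♟ ♟ ♟ ♟
· · · · · · · ·
· · · · · · · ·
· · · · · · · ·
· · · · · · · ♘
♙ ♙ ♙ ♙ ♙ ♙ ♙ ♙
♖ ♘ ♗ ♕ ♔ ♗ · ♖


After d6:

♜ ♞ ♝ ♛ ♚ ♝ ♞ ♜
♟ ♟ ♟ · ♟ ♟ ♟ ♟
· · · ♟ · · · ·
· · · · · · · ·
· · · · · · · ·
· · · · · · · ♘
♙ ♙ ♙ ♙ ♙ ♙ ♙ ♙
♖ ♘ ♗ ♕ ♔ ♗ · ♖


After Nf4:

♜ ♞ ♝ ♛ ♚ ♝ ♞ ♜
♟ ♟ ♟ · ♟ ♟ ♟ ♟
· · · ♟ · · · ·
· · · · · · · ·
· · · · · ♘ · ·
· · · · · · · ·
♙ ♙ ♙ ♙ ♙ ♙ ♙ ♙
♖ ♘ ♗ ♕ ♔ ♗ · ♖


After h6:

♜ ♞ ♝ ♛ ♚ ♝ ♞ ♜
♟ ♟ ♟ · ♟ ♟ ♟ ·
· · · ♟ · · · ♟
· · · · · · · ·
· · · · · ♘ · ·
· · · · · · · ·
♙ ♙ ♙ ♙ ♙ ♙ ♙ ♙
♖ ♘ ♗ ♕ ♔ ♗ · ♖


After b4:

♜ ♞ ♝ ♛ ♚ ♝ ♞ ♜
♟ ♟ ♟ · ♟ ♟ ♟ ·
· · · ♟ · · · ♟
· · · · · · · ·
· ♙ · · · ♘ · ·
· · · · · · · ·
♙ · ♙ ♙ ♙ ♙ ♙ ♙
♖ ♘ ♗ ♕ ♔ ♗ · ♖



  a b c d e f g h
  ─────────────────
8│♜ ♞ ♝ ♛ ♚ ♝ ♞ ♜│8
7│♟ ♟ ♟ · ♟ ♟ ♟ ·│7
6│· · · ♟ · · · ♟│6
5│· · · · · · · ·│5
4│· ♙ · · · ♘ · ·│4
3│· · · · · · · ·│3
2│♙ · ♙ ♙ ♙ ♙ ♙ ♙│2
1│♖ ♘ ♗ ♕ ♔ ♗ · ♖│1
  ─────────────────
  a b c d e f g h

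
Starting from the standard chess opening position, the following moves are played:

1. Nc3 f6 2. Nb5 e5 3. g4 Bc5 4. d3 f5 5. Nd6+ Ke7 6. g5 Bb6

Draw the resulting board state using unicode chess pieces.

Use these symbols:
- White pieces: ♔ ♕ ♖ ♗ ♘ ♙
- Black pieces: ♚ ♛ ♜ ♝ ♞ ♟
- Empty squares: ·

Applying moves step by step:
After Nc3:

♜ ♞ ♝ ♛ ♚ ♝ ♞ ♜
♟ ♟ ♟ ♟ ♟ ♟ ♟ ♟
· · · · · · · ·
· · · · · · · ·
· · · · · · · ·
· · ♘ · · · · ·
♙ ♙ ♙ ♙ ♙ ♙ ♙ ♙
♖ · ♗ ♕ ♔ ♗ ♘ ♖


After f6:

♜ ♞ ♝ ♛ ♚ ♝ ♞ ♜
♟ ♟ ♟ ♟ ♟ · ♟ ♟
· · · · · ♟ · ·
· · · · · · · ·
· · · · · · · ·
· · ♘ · · · · ·
♙ ♙ ♙ ♙ ♙ ♙ ♙ ♙
♖ · ♗ ♕ ♔ ♗ ♘ ♖


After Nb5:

♜ ♞ ♝ ♛ ♚ ♝ ♞ ♜
♟ ♟ ♟ ♟ ♟ · ♟ ♟
· · · · · ♟ · ·
· ♘ · · · · · ·
· · · · · · · ·
· · · · · · · ·
♙ ♙ ♙ ♙ ♙ ♙ ♙ ♙
♖ · ♗ ♕ ♔ ♗ ♘ ♖


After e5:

♜ ♞ ♝ ♛ ♚ ♝ ♞ ♜
♟ ♟ ♟ ♟ · · ♟ ♟
· · · · · ♟ · ·
· ♘ · · ♟ · · ·
· · · · · · · ·
· · · · · · · ·
♙ ♙ ♙ ♙ ♙ ♙ ♙ ♙
♖ · ♗ ♕ ♔ ♗ ♘ ♖


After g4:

♜ ♞ ♝ ♛ ♚ ♝ ♞ ♜
♟ ♟ ♟ ♟ · · ♟ ♟
· · · · · ♟ · ·
· ♘ · · ♟ · · ·
· · · · · · ♙ ·
· · · · · · · ·
♙ ♙ ♙ ♙ ♙ ♙ · ♙
♖ · ♗ ♕ ♔ ♗ ♘ ♖


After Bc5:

♜ ♞ ♝ ♛ ♚ · ♞ ♜
♟ ♟ ♟ ♟ · · ♟ ♟
· · · · · ♟ · ·
· ♘ ♝ · ♟ · · ·
· · · · · · ♙ ·
· · · · · · · ·
♙ ♙ ♙ ♙ ♙ ♙ · ♙
♖ · ♗ ♕ ♔ ♗ ♘ ♖


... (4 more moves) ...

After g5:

♜ ♞ ♝ ♛ · · ♞ ♜
♟ ♟ ♟ ♟ ♚ · ♟ ♟
· · · ♘ · · · ·
· · ♝ · ♟ ♟ ♙ ·
· · · · · · · ·
· · · ♙ · · · ·
♙ ♙ ♙ · ♙ ♙ · ♙
♖ · ♗ ♕ ♔ ♗ ♘ ♖


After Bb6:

♜ ♞ ♝ ♛ · · ♞ ♜
♟ ♟ ♟ ♟ ♚ · ♟ ♟
· ♝ · ♘ · · · ·
· · · · ♟ ♟ ♙ ·
· · · · · · · ·
· · · ♙ · · · ·
♙ ♙ ♙ · ♙ ♙ · ♙
♖ · ♗ ♕ ♔ ♗ ♘ ♖



  a b c d e f g h
  ─────────────────
8│♜ ♞ ♝ ♛ · · ♞ ♜│8
7│♟ ♟ ♟ ♟ ♚ · ♟ ♟│7
6│· ♝ · ♘ · · · ·│6
5│· · · · ♟ ♟ ♙ ·│5
4│· · · · · · · ·│4
3│· · · ♙ · · · ·│3
2│♙ ♙ ♙ · ♙ ♙ · ♙│2
1│♖ · ♗ ♕ ♔ ♗ ♘ ♖│1
  ─────────────────
  a b c d e f g h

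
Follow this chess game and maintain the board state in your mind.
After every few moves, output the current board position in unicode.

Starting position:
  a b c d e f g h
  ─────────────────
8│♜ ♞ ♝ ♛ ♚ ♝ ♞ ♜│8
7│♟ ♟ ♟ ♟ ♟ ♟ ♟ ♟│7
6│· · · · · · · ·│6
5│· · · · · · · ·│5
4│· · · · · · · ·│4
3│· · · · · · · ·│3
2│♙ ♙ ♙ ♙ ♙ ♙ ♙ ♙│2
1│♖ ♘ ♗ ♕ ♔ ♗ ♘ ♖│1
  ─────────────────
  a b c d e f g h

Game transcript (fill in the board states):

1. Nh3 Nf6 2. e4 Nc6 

  a b c d e f g h
  ─────────────────
8│♜ · ♝ ♛ ♚ ♝ · ♜│8
7│♟ ♟ ♟ ♟ ♟ ♟ ♟ ♟│7
6│· · ♞ · · ♞ · ·│6
5│· · · · · · · ·│5
4│· · · · ♙ · · ·│4
3│· · · · · · · ♘│3
2│♙ ♙ ♙ ♙ · ♙ ♙ ♙│2
1│♖ ♘ ♗ ♕ ♔ ♗ · ♖│1
  ─────────────────
  a b c d e f g h

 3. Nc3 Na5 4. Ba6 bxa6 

  a b c d e f g h
  ─────────────────
8│♜ · ♝ ♛ ♚ ♝ · ♜│8
7│♟ · ♟ ♟ ♟ ♟ ♟ ♟│7
6│♟ · · · · ♞ · ·│6
5│♞ · · · · · · ·│5
4│· · · · ♙ · · ·│4
3│· · ♘ · · · · ♘│3
2│♙ ♙ ♙ ♙ · ♙ ♙ ♙│2
1│♖ · ♗ ♕ ♔ · · ♖│1
  ─────────────────
  a b c d e f g h

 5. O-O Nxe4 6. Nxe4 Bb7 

  a b c d e f g h
  ─────────────────
8│♜ · · ♛ ♚ ♝ · ♜│8
7│♟ ♝ ♟ ♟ ♟ ♟ ♟ ♟│7
6│♟ · · · · · · ·│6
5│♞ · · · · · · ·│5
4│· · · · ♘ · · ·│4
3│· · · · · · · ♘│3
2│♙ ♙ ♙ ♙ · ♙ ♙ ♙│2
1│♖ · ♗ ♕ · ♖ ♔ ·│1
  ─────────────────
  a b c d e f g h

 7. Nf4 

  a b c d e f g h
  ─────────────────
8│♜ · · ♛ ♚ ♝ · ♜│8
7│♟ ♝ ♟ ♟ ♟ ♟ ♟ ♟│7
6│♟ · · · · · · ·│6
5│♞ · · · · · · ·│5
4│· · · · ♘ ♘ · ·│4
3│· · · · · · · ·│3
2│♙ ♙ ♙ ♙ · ♙ ♙ ♙│2
1│♖ · ♗ ♕ · ♖ ♔ ·│1
  ─────────────────
  a b c d e f g h


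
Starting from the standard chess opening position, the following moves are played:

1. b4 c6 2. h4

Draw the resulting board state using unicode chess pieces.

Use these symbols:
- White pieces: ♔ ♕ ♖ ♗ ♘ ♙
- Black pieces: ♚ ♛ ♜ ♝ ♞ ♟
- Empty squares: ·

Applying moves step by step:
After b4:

♜ ♞ ♝ ♛ ♚ ♝ ♞ ♜
♟ ♟ ♟ ♟ ♟ ♟ ♟ ♟
· · · · · · · ·
· · · · · · · ·
· ♙ · · · · · ·
· · · · · · · ·
♙ · ♙ ♙ ♙ ♙ ♙ ♙
♖ ♘ ♗ ♕ ♔ ♗ ♘ ♖


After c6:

♜ ♞ ♝ ♛ ♚ ♝ ♞ ♜
♟ ♟ · ♟ ♟ ♟ ♟ ♟
· · ♟ · · · · ·
· · · · · · · ·
· ♙ · · · · · ·
· · · · · · · ·
♙ · ♙ ♙ ♙ ♙ ♙ ♙
♖ ♘ ♗ ♕ ♔ ♗ ♘ ♖


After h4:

♜ ♞ ♝ ♛ ♚ ♝ ♞ ♜
♟ ♟ · ♟ ♟ ♟ ♟ ♟
· · ♟ · · · · ·
· · · · · · · ·
· ♙ · · · · · ♙
· · · · · · · ·
♙ · ♙ ♙ ♙ ♙ ♙ ·
♖ ♘ ♗ ♕ ♔ ♗ ♘ ♖



  a b c d e f g h
  ─────────────────
8│♜ ♞ ♝ ♛ ♚ ♝ ♞ ♜│8
7│♟ ♟ · ♟ ♟ ♟ ♟ ♟│7
6│· · ♟ · · · · ·│6
5│· · · · · · · ·│5
4│· ♙ · · · · · ♙│4
3│· · · · · · · ·│3
2│♙ · ♙ ♙ ♙ ♙ ♙ ·│2
1│♖ ♘ ♗ ♕ ♔ ♗ ♘ ♖│1
  ─────────────────
  a b c d e f g h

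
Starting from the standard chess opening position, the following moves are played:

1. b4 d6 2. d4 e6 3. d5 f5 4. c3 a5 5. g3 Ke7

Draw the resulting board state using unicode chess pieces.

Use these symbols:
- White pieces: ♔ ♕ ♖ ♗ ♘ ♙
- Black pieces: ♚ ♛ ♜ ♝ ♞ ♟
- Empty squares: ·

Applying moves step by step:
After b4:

♜ ♞ ♝ ♛ ♚ ♝ ♞ ♜
♟ ♟ ♟ ♟ ♟ ♟ ♟ ♟
· · · · · · · ·
· · · · · · · ·
· ♙ · · · · · ·
· · · · · · · ·
♙ · ♙ ♙ ♙ ♙ ♙ ♙
♖ ♘ ♗ ♕ ♔ ♗ ♘ ♖


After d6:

♜ ♞ ♝ ♛ ♚ ♝ ♞ ♜
♟ ♟ ♟ · ♟ ♟ ♟ ♟
· · · ♟ · · · ·
· · · · · · · ·
· ♙ · · · · · ·
· · · · · · · ·
♙ · ♙ ♙ ♙ ♙ ♙ ♙
♖ ♘ ♗ ♕ ♔ ♗ ♘ ♖


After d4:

♜ ♞ ♝ ♛ ♚ ♝ ♞ ♜
♟ ♟ ♟ · ♟ ♟ ♟ ♟
· · · ♟ · · · ·
· · · · · · · ·
· ♙ · ♙ · · · ·
· · · · · · · ·
♙ · ♙ · ♙ ♙ ♙ ♙
♖ ♘ ♗ ♕ ♔ ♗ ♘ ♖


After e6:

♜ ♞ ♝ ♛ ♚ ♝ ♞ ♜
♟ ♟ ♟ · · ♟ ♟ ♟
· · · ♟ ♟ · · ·
· · · · · · · ·
· ♙ · ♙ · · · ·
· · · · · · · ·
♙ · ♙ · ♙ ♙ ♙ ♙
♖ ♘ ♗ ♕ ♔ ♗ ♘ ♖


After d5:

♜ ♞ ♝ ♛ ♚ ♝ ♞ ♜
♟ ♟ ♟ · · ♟ ♟ ♟
· · · ♟ ♟ · · ·
· · · ♙ · · · ·
· ♙ · · · · · ·
· · · · · · · ·
♙ · ♙ · ♙ ♙ ♙ ♙
♖ ♘ ♗ ♕ ♔ ♗ ♘ ♖


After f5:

♜ ♞ ♝ ♛ ♚ ♝ ♞ ♜
♟ ♟ ♟ · · · ♟ ♟
· · · ♟ ♟ · · ·
· · · ♙ · ♟ · ·
· ♙ · · · · · ·
· · · · · · · ·
♙ · ♙ · ♙ ♙ ♙ ♙
♖ ♘ ♗ ♕ ♔ ♗ ♘ ♖


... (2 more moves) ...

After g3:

♜ ♞ ♝ ♛ ♚ ♝ ♞ ♜
· ♟ ♟ · · · ♟ ♟
· · · ♟ ♟ · · ·
♟ · · ♙ · ♟ · ·
· ♙ · · · · · ·
· · ♙ · · · ♙ ·
♙ · · · ♙ ♙ · ♙
♖ ♘ ♗ ♕ ♔ ♗ ♘ ♖


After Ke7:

♜ ♞ ♝ ♛ · ♝ ♞ ♜
· ♟ ♟ · ♚ · ♟ ♟
· · · ♟ ♟ · · ·
♟ · · ♙ · ♟ · ·
· ♙ · · · · · ·
· · ♙ · · · ♙ ·
♙ · · · ♙ ♙ · ♙
♖ ♘ ♗ ♕ ♔ ♗ ♘ ♖



  a b c d e f g h
  ─────────────────
8│♜ ♞ ♝ ♛ · ♝ ♞ ♜│8
7│· ♟ ♟ · ♚ · ♟ ♟│7
6│· · · ♟ ♟ · · ·│6
5│♟ · · ♙ · ♟ · ·│5
4│· ♙ · · · · · ·│4
3│· · ♙ · · · ♙ ·│3
2│♙ · · · ♙ ♙ · ♙│2
1│♖ ♘ ♗ ♕ ♔ ♗ ♘ ♖│1
  ─────────────────
  a b c d e f g h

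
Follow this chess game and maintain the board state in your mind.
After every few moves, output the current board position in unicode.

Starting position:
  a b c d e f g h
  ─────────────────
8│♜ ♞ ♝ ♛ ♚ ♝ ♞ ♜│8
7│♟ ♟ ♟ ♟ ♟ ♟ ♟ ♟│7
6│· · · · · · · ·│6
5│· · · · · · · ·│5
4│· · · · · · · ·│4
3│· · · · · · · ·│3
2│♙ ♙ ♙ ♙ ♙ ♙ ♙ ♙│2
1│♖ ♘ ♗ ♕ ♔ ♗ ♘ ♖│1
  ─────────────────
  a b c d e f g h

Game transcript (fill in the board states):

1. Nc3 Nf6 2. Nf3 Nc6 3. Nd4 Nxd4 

  a b c d e f g h
  ─────────────────
8│♜ · ♝ ♛ ♚ ♝ · ♜│8
7│♟ ♟ ♟ ♟ ♟ ♟ ♟ ♟│7
6│· · · · · ♞ · ·│6
5│· · · · · · · ·│5
4│· · · ♞ · · · ·│4
3│· · ♘ · · · · ·│3
2│♙ ♙ ♙ ♙ ♙ ♙ ♙ ♙│2
1│♖ · ♗ ♕ ♔ ♗ · ♖│1
  ─────────────────
  a b c d e f g h

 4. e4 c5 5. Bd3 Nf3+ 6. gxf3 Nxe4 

  a b c d e f g h
  ─────────────────
8│♜ · ♝ ♛ ♚ ♝ · ♜│8
7│♟ ♟ · ♟ ♟ ♟ ♟ ♟│7
6│· · · · · · · ·│6
5│· · ♟ · · · · ·│5
4│· · · · ♞ · · ·│4
3│· · ♘ ♗ · ♙ · ·│3
2│♙ ♙ ♙ ♙ · ♙ · ♙│2
1│♖ · ♗ ♕ ♔ · · ♖│1
  ─────────────────
  a b c d e f g h

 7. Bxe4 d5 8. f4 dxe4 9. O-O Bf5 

  a b c d e f g h
  ─────────────────
8│♜ · · ♛ ♚ ♝ · ♜│8
7│♟ ♟ · · ♟ ♟ ♟ ♟│7
6│· · · · · · · ·│6
5│· · ♟ · · ♝ · ·│5
4│· · · · ♟ ♙ · ·│4
3│· · ♘ · · · · ·│3
2│♙ ♙ ♙ ♙ · ♙ · ♙│2
1│♖ · ♗ ♕ · ♖ ♔ ·│1
  ─────────────────
  a b c d e f g h

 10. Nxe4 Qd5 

  a b c d e f g h
  ─────────────────
8│♜ · · · ♚ ♝ · ♜│8
7│♟ ♟ · · ♟ ♟ ♟ ♟│7
6│· · · · · · · ·│6
5│· · ♟ ♛ · ♝ · ·│5
4│· · · · ♘ ♙ · ·│4
3│· · · · · · · ·│3
2│♙ ♙ ♙ ♙ · ♙ · ♙│2
1│♖ · ♗ ♕ · ♖ ♔ ·│1
  ─────────────────
  a b c d e f g h


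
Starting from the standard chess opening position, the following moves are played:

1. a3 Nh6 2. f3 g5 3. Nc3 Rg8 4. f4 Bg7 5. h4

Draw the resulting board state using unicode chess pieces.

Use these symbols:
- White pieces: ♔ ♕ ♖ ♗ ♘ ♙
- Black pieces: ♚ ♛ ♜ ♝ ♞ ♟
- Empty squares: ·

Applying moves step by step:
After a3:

♜ ♞ ♝ ♛ ♚ ♝ ♞ ♜
♟ ♟ ♟ ♟ ♟ ♟ ♟ ♟
· · · · · · · ·
· · · · · · · ·
· · · · · · · ·
♙ · · · · · · ·
· ♙ ♙ ♙ ♙ ♙ ♙ ♙
♖ ♘ ♗ ♕ ♔ ♗ ♘ ♖


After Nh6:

♜ ♞ ♝ ♛ ♚ ♝ · ♜
♟ ♟ ♟ ♟ ♟ ♟ ♟ ♟
· · · · · · · ♞
· · · · · · · ·
· · · · · · · ·
♙ · · · · · · ·
· ♙ ♙ ♙ ♙ ♙ ♙ ♙
♖ ♘ ♗ ♕ ♔ ♗ ♘ ♖


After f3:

♜ ♞ ♝ ♛ ♚ ♝ · ♜
♟ ♟ ♟ ♟ ♟ ♟ ♟ ♟
· · · · · · · ♞
· · · · · · · ·
· · · · · · · ·
♙ · · · · ♙ · ·
· ♙ ♙ ♙ ♙ · ♙ ♙
♖ ♘ ♗ ♕ ♔ ♗ ♘ ♖


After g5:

♜ ♞ ♝ ♛ ♚ ♝ · ♜
♟ ♟ ♟ ♟ ♟ ♟ · ♟
· · · · · · · ♞
· · · · · · ♟ ·
· · · · · · · ·
♙ · · · · ♙ · ·
· ♙ ♙ ♙ ♙ · ♙ ♙
♖ ♘ ♗ ♕ ♔ ♗ ♘ ♖


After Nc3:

♜ ♞ ♝ ♛ ♚ ♝ · ♜
♟ ♟ ♟ ♟ ♟ ♟ · ♟
· · · · · · · ♞
· · · · · · ♟ ·
· · · · · · · ·
♙ · ♘ · · ♙ · ·
· ♙ ♙ ♙ ♙ · ♙ ♙
♖ · ♗ ♕ ♔ ♗ ♘ ♖


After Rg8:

♜ ♞ ♝ ♛ ♚ ♝ ♜ ·
♟ ♟ ♟ ♟ ♟ ♟ · ♟
· · · · · · · ♞
· · · · · · ♟ ·
· · · · · · · ·
♙ · ♘ · · ♙ · ·
· ♙ ♙ ♙ ♙ · ♙ ♙
♖ · ♗ ♕ ♔ ♗ ♘ ♖


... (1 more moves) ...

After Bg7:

♜ ♞ ♝ ♛ ♚ · ♜ ·
♟ ♟ ♟ ♟ ♟ ♟ ♝ ♟
· · · · · · · ♞
· · · · · · ♟ ·
· · · · · ♙ · ·
♙ · ♘ · · · · ·
· ♙ ♙ ♙ ♙ · ♙ ♙
♖ · ♗ ♕ ♔ ♗ ♘ ♖


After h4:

♜ ♞ ♝ ♛ ♚ · ♜ ·
♟ ♟ ♟ ♟ ♟ ♟ ♝ ♟
· · · · · · · ♞
· · · · · · ♟ ·
· · · · · ♙ · ♙
♙ · ♘ · · · · ·
· ♙ ♙ ♙ ♙ · ♙ ·
♖ · ♗ ♕ ♔ ♗ ♘ ♖



  a b c d e f g h
  ─────────────────
8│♜ ♞ ♝ ♛ ♚ · ♜ ·│8
7│♟ ♟ ♟ ♟ ♟ ♟ ♝ ♟│7
6│· · · · · · · ♞│6
5│· · · · · · ♟ ·│5
4│· · · · · ♙ · ♙│4
3│♙ · ♘ · · · · ·│3
2│· ♙ ♙ ♙ ♙ · ♙ ·│2
1│♖ · ♗ ♕ ♔ ♗ ♘ ♖│1
  ─────────────────
  a b c d e f g h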